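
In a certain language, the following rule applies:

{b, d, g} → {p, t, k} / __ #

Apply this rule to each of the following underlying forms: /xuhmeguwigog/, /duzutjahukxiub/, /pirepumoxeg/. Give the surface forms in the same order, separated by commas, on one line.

/xuhmeguwigog/: /g/ is a voiced stop in word-final position, so it devoices to [k]. → [xuhmeguwigok].
/duzutjahukxiub/: /b/ is a voiced stop in word-final position, so it devoices to [p]. → [duzutjahukxiup].
/pirepumoxeg/: /g/ is a voiced stop in word-final position, so it devoices to [k]. → [pirepumoxek].

xuhmeguwigok, duzutjahukxiup, pirepumoxek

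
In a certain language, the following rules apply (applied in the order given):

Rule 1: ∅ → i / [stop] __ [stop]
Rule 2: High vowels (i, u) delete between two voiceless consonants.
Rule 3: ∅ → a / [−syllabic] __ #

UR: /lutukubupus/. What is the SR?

lutkubupsa

Rule 1 (stop-cluster i-epenthesis): no segment meets the environment; /lutukubupus/ is unchanged.
Rule 2 (high vowel syncope): /u/ is a high vowel flanked by voiceless consonants /t/ and /k/, so it deletes. /u/ is a high vowel flanked by voiceless consonants /p/ and /s/, so it deletes. /lutukubupus/ → lutkubups.
Rule 3 (final a-epenthesis): the form ends in the consonant /s/, so [a] is inserted word-finally. /lutkubups/ → lutkubupsa.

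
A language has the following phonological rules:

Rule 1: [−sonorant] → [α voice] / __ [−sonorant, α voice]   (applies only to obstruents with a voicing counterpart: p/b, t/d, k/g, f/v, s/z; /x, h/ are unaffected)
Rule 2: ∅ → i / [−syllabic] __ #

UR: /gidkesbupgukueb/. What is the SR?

gitkezbubgukuebi

Rule 1 (regressive voicing assimilation): /d/ precedes the voiceless obstruent /k/, so it devoices to [t] by assimilation. /s/ precedes the voiced obstruent /b/, so it voices to [z] by assimilation. /p/ precedes the voiced obstruent /g/, so it voices to [b] by assimilation. /gidkesbupgukueb/ → gitkezbubgukueb.
Rule 2 (final i-epenthesis): the form ends in the consonant /b/, so [i] is inserted word-finally. /gitkezbubgukueb/ → gitkezbubgukuebi.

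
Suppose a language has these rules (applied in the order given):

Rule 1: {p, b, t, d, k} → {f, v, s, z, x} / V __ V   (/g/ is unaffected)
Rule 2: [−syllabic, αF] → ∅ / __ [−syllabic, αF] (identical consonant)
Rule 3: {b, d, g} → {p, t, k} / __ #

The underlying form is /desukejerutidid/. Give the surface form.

desuxejerusizit

Rule 1 (intervocalic spirantization): /k/ is a stop between vowels /u/ and /e/, so it spirantizes to the fricative [x]. /t/ is a stop between vowels /u/ and /i/, so it spirantizes to the fricative [s]. /d/ is a stop between vowels /i/ and /i/, so it spirantizes to the fricative [z]. /desukejerutidid/ → desuxejerusizid.
Rule 2 (degemination): no segment meets the environment; /desuxejerusizid/ is unchanged.
Rule 3 (final devoicing): /d/ is a voiced stop in word-final position, so it devoices to [t]. /desuxejerusizid/ → desuxejerusizit.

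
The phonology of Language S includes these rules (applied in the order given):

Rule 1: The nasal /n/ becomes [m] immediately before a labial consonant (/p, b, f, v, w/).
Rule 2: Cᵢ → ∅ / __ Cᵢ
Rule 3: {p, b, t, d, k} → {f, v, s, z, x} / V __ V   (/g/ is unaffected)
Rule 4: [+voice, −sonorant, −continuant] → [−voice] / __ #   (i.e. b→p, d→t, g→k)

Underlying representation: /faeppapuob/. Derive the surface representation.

faefafuop

Rule 1 (nasal place assimilation): no segment meets the environment; /faeppapuob/ is unchanged.
Rule 2 (degemination): /pp/ is a geminate; the first /p/ deletes. /faeppapuob/ → faepapuob.
Rule 3 (intervocalic spirantization): /p/ is a stop between vowels /e/ and /a/, so it spirantizes to the fricative [f]. /p/ is a stop between vowels /a/ and /u/, so it spirantizes to the fricative [f]. /faepapuob/ → faefafuob.
Rule 4 (final devoicing): /b/ is a voiced stop in word-final position, so it devoices to [p]. /faefafuob/ → faefafuop.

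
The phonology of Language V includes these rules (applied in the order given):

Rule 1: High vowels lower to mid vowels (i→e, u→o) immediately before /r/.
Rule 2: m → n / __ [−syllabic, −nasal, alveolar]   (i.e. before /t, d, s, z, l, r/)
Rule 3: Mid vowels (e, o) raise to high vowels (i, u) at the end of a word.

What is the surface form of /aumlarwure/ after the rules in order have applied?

Rule 1 (pre-rhotic lowering): /u/ is a high vowel immediately before /r/, so it lowers to [o]. /aumlarwure/ → aumlarwore.
Rule 2 (nasal place assimilation): /m/ precedes the alveolar consonant /l/, so it assimilates in place to [n]. /aumlarwore/ → aunlarwore.
Rule 3 (final vowel raising): /e/ is a mid vowel in word-final position, so it raises to [i]. /aunlarwore/ → aunlarwori.

aunlarwori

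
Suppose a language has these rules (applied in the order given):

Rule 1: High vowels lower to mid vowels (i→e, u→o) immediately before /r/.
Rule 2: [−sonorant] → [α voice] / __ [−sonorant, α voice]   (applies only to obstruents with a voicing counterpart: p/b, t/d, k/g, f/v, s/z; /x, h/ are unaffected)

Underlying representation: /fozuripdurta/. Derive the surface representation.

Rule 1 (pre-rhotic lowering): /u/ is a high vowel immediately before /r/, so it lowers to [o]. /u/ is a high vowel immediately before /r/, so it lowers to [o]. /fozuripdurta/ → fozoripdorta.
Rule 2 (regressive voicing assimilation): /p/ precedes the voiced obstruent /d/, so it voices to [b] by assimilation. /fozoripdorta/ → fozoribdorta.

fozoribdorta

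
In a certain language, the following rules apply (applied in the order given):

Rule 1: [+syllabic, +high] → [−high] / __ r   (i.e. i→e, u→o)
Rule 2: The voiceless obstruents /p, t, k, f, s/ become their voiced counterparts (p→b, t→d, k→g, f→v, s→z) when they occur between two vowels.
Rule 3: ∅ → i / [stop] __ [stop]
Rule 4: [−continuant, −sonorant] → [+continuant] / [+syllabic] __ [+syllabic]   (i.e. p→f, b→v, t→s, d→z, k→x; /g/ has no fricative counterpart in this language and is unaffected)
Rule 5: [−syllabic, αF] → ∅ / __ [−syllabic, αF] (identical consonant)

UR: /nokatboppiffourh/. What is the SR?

Rule 1 (pre-rhotic lowering): /u/ is a high vowel immediately before /r/, so it lowers to [o]. /nokatboppiffourh/ → nokatboppiffoorh.
Rule 2 (intervocalic voicing): /k/ is a voiceless obstruent between vowels /o/ and /a/, so it voices to [g]. /nokatboppiffoorh/ → nogatboppiffoorh.
Rule 3 (stop-cluster i-epenthesis): /t/ and /b/ form a stop–stop cluster, so [i] is inserted between them. /p/ and /p/ form a stop–stop cluster, so [i] is inserted between them. /nogatboppiffoorh/ → nogatibopipiffoorh.
Rule 4 (intervocalic spirantization): /t/ is a stop between vowels /a/ and /i/, so it spirantizes to the fricative [s]. /b/ is a stop between vowels /i/ and /o/, so it spirantizes to the fricative [v]. /p/ is a stop between vowels /o/ and /i/, so it spirantizes to the fricative [f]. /p/ is a stop between vowels /i/ and /i/, so it spirantizes to the fricative [f]. /nogatibopipiffoorh/ → nogasivofififfoorh.
Rule 5 (degemination): /ff/ is a geminate; the first /f/ deletes. /nogasivofififfoorh/ → nogasivofififoorh.

nogasivofififoorh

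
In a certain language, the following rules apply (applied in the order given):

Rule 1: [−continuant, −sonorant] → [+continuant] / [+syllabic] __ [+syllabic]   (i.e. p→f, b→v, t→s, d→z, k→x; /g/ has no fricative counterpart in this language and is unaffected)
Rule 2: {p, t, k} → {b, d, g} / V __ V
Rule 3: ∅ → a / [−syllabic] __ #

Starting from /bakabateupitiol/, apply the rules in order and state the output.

Rule 1 (intervocalic spirantization): /k/ is a stop between vowels /a/ and /a/, so it spirantizes to the fricative [x]. /b/ is a stop between vowels /a/ and /a/, so it spirantizes to the fricative [v]. /t/ is a stop between vowels /a/ and /e/, so it spirantizes to the fricative [s]. /p/ is a stop between vowels /u/ and /i/, so it spirantizes to the fricative [f]. /t/ is a stop between vowels /i/ and /i/, so it spirantizes to the fricative [s]. /bakabateupitiol/ → baxavaseufisiol.
Rule 2 (intervocalic voicing): no segment meets the environment; /baxavaseufisiol/ is unchanged.
Rule 3 (final a-epenthesis): the form ends in the consonant /l/, so [a] is inserted word-finally. /baxavaseufisiol/ → baxavaseufisiola.

baxavaseufisiola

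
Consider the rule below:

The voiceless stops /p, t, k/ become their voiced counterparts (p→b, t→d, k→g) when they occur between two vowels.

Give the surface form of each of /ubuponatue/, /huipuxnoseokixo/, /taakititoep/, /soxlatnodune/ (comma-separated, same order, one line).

/ubuponatue/: /p/ is a voiceless stop between vowels /u/ and /o/, so it voices to [b]. /t/ is a voiceless stop between vowels /a/ and /u/, so it voices to [d]. → [ububonadue].
/huipuxnoseokixo/: /p/ is a voiceless stop between vowels /i/ and /u/, so it voices to [b]. /k/ is a voiceless stop between vowels /o/ and /i/, so it voices to [g]. → [huibuxnoseogixo].
/taakititoep/: /k/ is a voiceless stop between vowels /a/ and /i/, so it voices to [g]. /t/ is a voiceless stop between vowels /i/ and /i/, so it voices to [d]. /t/ is a voiceless stop between vowels /i/ and /o/, so it voices to [d]. → [taagididoep].
/soxlatnodune/: the rule's environment is not met; surfaces unchanged as [soxlatnodune].

ububonadue, huibuxnoseogixo, taagididoep, soxlatnodune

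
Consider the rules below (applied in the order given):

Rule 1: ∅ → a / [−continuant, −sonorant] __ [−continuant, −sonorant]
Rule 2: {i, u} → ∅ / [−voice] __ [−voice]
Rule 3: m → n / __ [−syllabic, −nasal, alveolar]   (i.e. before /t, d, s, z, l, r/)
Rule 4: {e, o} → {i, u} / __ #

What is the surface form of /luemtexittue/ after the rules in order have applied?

Rule 1 (stop-cluster a-epenthesis): /t/ and /t/ form a stop–stop cluster, so [a] is inserted between them. /luemtexittue/ → luemtexitatue.
Rule 2 (high vowel syncope): /i/ is a high vowel flanked by voiceless consonants /x/ and /t/, so it deletes. /luemtexitatue/ → luemtextatue.
Rule 3 (nasal place assimilation): /m/ precedes the alveolar consonant /t/, so it assimilates in place to [n]. /luemtextatue/ → luentextatue.
Rule 4 (final vowel raising): /e/ is a mid vowel in word-final position, so it raises to [i]. /luentextatue/ → luentextatui.

luentextatui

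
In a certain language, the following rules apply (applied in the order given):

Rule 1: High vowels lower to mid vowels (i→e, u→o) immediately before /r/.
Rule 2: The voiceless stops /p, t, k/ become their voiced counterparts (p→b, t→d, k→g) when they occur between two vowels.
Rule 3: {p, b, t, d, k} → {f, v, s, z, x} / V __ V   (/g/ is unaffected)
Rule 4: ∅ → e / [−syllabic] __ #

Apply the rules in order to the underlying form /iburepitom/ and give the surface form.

ivorevizome

Rule 1 (pre-rhotic lowering): /u/ is a high vowel immediately before /r/, so it lowers to [o]. /iburepitom/ → iborepitom.
Rule 2 (intervocalic voicing): /p/ is a voiceless stop between vowels /e/ and /i/, so it voices to [b]. /t/ is a voiceless stop between vowels /i/ and /o/, so it voices to [d]. /iborepitom/ → iborebidom.
Rule 3 (intervocalic spirantization): /b/ is a stop between vowels /i/ and /o/, so it spirantizes to the fricative [v]. /b/ is a stop between vowels /e/ and /i/, so it spirantizes to the fricative [v]. /d/ is a stop between vowels /i/ and /o/, so it spirantizes to the fricative [z]. /iborebidom/ → ivorevizom.
Rule 4 (final e-epenthesis): the form ends in the consonant /m/, so [e] is inserted word-finally. /ivorevizom/ → ivorevizome.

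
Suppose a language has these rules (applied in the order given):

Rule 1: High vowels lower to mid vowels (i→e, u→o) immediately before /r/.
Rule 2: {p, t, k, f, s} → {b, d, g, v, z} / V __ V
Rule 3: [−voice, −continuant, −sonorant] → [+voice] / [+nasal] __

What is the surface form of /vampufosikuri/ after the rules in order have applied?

Rule 1 (pre-rhotic lowering): /u/ is a high vowel immediately before /r/, so it lowers to [o]. /vampufosikuri/ → vampufosikori.
Rule 2 (intervocalic voicing): /f/ is a voiceless obstruent between vowels /u/ and /o/, so it voices to [v]. /s/ is a voiceless obstruent between vowels /o/ and /i/, so it voices to [z]. /k/ is a voiceless obstruent between vowels /i/ and /o/, so it voices to [g]. /vampufosikori/ → vampuvozigori.
Rule 3 (post-nasal voicing): /p/ is a voiceless stop immediately after the nasal /m/, so it voices to [b]. /vampuvozigori/ → vambuvozigori.

vambuvozigori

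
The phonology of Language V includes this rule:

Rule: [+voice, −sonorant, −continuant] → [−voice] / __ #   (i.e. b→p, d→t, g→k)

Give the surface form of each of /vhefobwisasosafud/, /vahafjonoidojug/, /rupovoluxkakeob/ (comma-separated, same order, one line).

vhefobwisasosafut, vahafjonoidojuk, rupovoluxkakeop

/vhefobwisasosafud/: /d/ is a voiced stop in word-final position, so it devoices to [t]. → [vhefobwisasosafut].
/vahafjonoidojug/: /g/ is a voiced stop in word-final position, so it devoices to [k]. → [vahafjonoidojuk].
/rupovoluxkakeob/: /b/ is a voiced stop in word-final position, so it devoices to [p]. → [rupovoluxkakeop].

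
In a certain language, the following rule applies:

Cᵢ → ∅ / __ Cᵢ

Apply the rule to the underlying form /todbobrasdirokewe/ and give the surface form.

No segment of /todbobrasdirokewe/ meets the structural description of the rule, so the form surfaces unchanged.

todbobrasdirokewe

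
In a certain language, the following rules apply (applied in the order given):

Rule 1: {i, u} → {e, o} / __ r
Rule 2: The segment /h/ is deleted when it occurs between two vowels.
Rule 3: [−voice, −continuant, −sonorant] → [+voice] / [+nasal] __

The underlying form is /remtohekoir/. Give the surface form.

remdoekoer

Rule 1 (pre-rhotic lowering): /i/ is a high vowel immediately before /r/, so it lowers to [e]. /remtohekoir/ → remtohekoer.
Rule 2 (intervocalic h-deletion): /h/ occurs between vowels /o/ and /e/, so it deletes. /remtohekoer/ → remtoekoer.
Rule 3 (post-nasal voicing): /t/ is a voiceless stop immediately after the nasal /m/, so it voices to [d]. /remtoekoer/ → remdoekoer.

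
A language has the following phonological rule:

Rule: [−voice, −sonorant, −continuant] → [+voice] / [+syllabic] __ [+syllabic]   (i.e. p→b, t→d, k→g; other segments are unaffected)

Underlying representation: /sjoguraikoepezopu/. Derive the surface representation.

/k/ is a voiceless stop between vowels /i/ and /o/, so it voices to [g].
/p/ is a voiceless stop between vowels /e/ and /e/, so it voices to [b].
/p/ is a voiceless stop between vowels /o/ and /u/, so it voices to [b].
Surface form: [sjoguraigoebezobu].

sjoguraigoebezobu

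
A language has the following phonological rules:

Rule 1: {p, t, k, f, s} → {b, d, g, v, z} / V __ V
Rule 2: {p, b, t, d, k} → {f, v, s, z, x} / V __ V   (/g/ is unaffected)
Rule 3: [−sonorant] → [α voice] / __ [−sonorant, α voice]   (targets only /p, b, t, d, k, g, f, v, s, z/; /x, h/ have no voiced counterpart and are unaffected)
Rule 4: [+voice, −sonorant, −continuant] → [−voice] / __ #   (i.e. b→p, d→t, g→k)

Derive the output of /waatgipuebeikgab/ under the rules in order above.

Rule 1 (intervocalic voicing): /p/ is a voiceless obstruent between vowels /i/ and /u/, so it voices to [b]. /waatgipuebeikgab/ → waatgibuebeikgab.
Rule 2 (intervocalic spirantization): /b/ is a stop between vowels /i/ and /u/, so it spirantizes to the fricative [v]. /b/ is a stop between vowels /e/ and /e/, so it spirantizes to the fricative [v]. /waatgibuebeikgab/ → waatgivueveikgab.
Rule 3 (regressive voicing assimilation): /t/ precedes the voiced obstruent /g/, so it voices to [d] by assimilation. /k/ precedes the voiced obstruent /g/, so it voices to [g] by assimilation. /waatgivueveikgab/ → waadgivueveiggab.
Rule 4 (final devoicing): /b/ is a voiced stop in word-final position, so it devoices to [p]. /waadgivueveiggab/ → waadgivueveiggap.

waadgivueveiggap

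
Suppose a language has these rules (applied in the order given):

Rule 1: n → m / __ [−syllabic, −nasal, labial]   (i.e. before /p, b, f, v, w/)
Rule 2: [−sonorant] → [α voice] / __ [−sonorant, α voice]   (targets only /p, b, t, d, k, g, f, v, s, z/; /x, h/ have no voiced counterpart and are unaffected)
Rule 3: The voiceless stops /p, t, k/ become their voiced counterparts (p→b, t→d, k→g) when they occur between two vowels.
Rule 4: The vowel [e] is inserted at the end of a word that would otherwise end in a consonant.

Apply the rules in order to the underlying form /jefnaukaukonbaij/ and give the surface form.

Rule 1 (nasal place assimilation): /n/ precedes the labial consonant /b/, so it assimilates in place to [m]. /jefnaukaukonbaij/ → jefnaukaukombaij.
Rule 2 (regressive voicing assimilation): no segment meets the environment; /jefnaukaukombaij/ is unchanged.
Rule 3 (intervocalic voicing): /k/ is a voiceless stop between vowels /u/ and /a/, so it voices to [g]. /k/ is a voiceless stop between vowels /u/ and /o/, so it voices to [g]. /jefnaukaukombaij/ → jefnaugaugombaij.
Rule 4 (final e-epenthesis): the form ends in the consonant /j/, so [e] is inserted word-finally. /jefnaugaugombaij/ → jefnaugaugombaije.

jefnaugaugombaije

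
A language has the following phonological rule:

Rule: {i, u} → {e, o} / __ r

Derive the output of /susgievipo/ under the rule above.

No segment of /susgievipo/ meets the structural description of the rule, so the form surfaces unchanged.

susgievipo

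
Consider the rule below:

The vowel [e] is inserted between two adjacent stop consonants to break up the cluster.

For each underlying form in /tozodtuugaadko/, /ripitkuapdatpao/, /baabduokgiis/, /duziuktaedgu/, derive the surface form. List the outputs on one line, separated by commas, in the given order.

tozodetuugaadeko, ripitekuapedatepao, baabeduokegiis, duziuketaedegu

/tozodtuugaadko/: /d/ and /t/ form a stop–stop cluster, so [e] is inserted between them. /d/ and /k/ form a stop–stop cluster, so [e] is inserted between them. → [tozodetuugaadeko].
/ripitkuapdatpao/: /t/ and /k/ form a stop–stop cluster, so [e] is inserted between them. /p/ and /d/ form a stop–stop cluster, so [e] is inserted between them. /t/ and /p/ form a stop–stop cluster, so [e] is inserted between them. → [ripitekuapedatepao].
/baabduokgiis/: /b/ and /d/ form a stop–stop cluster, so [e] is inserted between them. /k/ and /g/ form a stop–stop cluster, so [e] is inserted between them. → [baabeduokegiis].
/duziuktaedgu/: /k/ and /t/ form a stop–stop cluster, so [e] is inserted between them. /d/ and /g/ form a stop–stop cluster, so [e] is inserted between them. → [duziuketaedegu].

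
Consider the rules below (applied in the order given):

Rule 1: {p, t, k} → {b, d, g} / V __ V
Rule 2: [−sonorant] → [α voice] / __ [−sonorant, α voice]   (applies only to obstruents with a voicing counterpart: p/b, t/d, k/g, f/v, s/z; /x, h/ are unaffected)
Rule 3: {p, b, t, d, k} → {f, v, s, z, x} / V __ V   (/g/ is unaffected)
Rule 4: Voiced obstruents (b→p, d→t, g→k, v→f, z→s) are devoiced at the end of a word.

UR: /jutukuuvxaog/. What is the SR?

Rule 1 (intervocalic voicing): /t/ is a voiceless stop between vowels /u/ and /u/, so it voices to [d]. /k/ is a voiceless stop between vowels /u/ and /u/, so it voices to [g]. /jutukuuvxaog/ → juduguuvxaog.
Rule 2 (regressive voicing assimilation): /v/ precedes the voiceless obstruent /x/, so it devoices to [f] by assimilation. /juduguuvxaog/ → juduguufxaog.
Rule 3 (intervocalic spirantization): /d/ is a stop between vowels /u/ and /u/, so it spirantizes to the fricative [z]. /juduguufxaog/ → juzuguufxaog.
Rule 4 (final devoicing): /g/ is a voiced obstruent in word-final position, so it devoices to [k]. /juzuguufxaog/ → juzuguufxaok.

juzuguufxaok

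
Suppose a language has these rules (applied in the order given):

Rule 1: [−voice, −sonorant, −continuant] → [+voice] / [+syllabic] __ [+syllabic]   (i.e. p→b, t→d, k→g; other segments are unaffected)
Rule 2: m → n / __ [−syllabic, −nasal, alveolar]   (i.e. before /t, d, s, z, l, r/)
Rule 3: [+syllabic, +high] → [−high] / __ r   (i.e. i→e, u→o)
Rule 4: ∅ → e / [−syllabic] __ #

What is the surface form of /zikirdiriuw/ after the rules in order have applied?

zigerderiuwe

Rule 1 (intervocalic voicing): /k/ is a voiceless stop between vowels /i/ and /i/, so it voices to [g]. /zikirdiriuw/ → zigirdiriuw.
Rule 2 (nasal place assimilation): no segment meets the environment; /zigirdiriuw/ is unchanged.
Rule 3 (pre-rhotic lowering): /i/ is a high vowel immediately before /r/, so it lowers to [e]. /i/ is a high vowel immediately before /r/, so it lowers to [e]. /zigirdiriuw/ → zigerderiuw.
Rule 4 (final e-epenthesis): the form ends in the consonant /w/, so [e] is inserted word-finally. /zigerderiuw/ → zigerderiuwe.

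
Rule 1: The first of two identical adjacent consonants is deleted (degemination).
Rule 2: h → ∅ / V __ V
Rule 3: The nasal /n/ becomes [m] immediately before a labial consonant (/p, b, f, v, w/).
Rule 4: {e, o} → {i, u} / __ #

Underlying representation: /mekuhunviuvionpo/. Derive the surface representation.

Rule 1 (degemination): no segment meets the environment; /mekuhunviuvionpo/ is unchanged.
Rule 2 (intervocalic h-deletion): /h/ occurs between vowels /u/ and /u/, so it deletes. /mekuhunviuvionpo/ → mekuunviuvionpo.
Rule 3 (nasal place assimilation): /n/ precedes the labial consonant /v/, so it assimilates in place to [m]. /n/ precedes the labial consonant /p/, so it assimilates in place to [m]. /mekuunviuvionpo/ → mekuumviuviompo.
Rule 4 (final vowel raising): /o/ is a mid vowel in word-final position, so it raises to [u]. /mekuumviuviompo/ → mekuumviuviompu.

mekuumviuviompu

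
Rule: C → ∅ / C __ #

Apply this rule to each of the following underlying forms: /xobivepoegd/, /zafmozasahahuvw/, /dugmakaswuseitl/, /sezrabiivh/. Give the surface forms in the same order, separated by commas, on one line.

xobivepoeg, zafmozasahahuv, dugmakaswuseit, sezrabiiv

/xobivepoegd/: /d/ is the second consonant of a word-final cluster /gd/, so it deletes. → [xobivepoeg].
/zafmozasahahuvw/: /w/ is the second consonant of a word-final cluster /vw/, so it deletes. → [zafmozasahahuv].
/dugmakaswuseitl/: /l/ is the second consonant of a word-final cluster /tl/, so it deletes. → [dugmakaswuseit].
/sezrabiivh/: /h/ is the second consonant of a word-final cluster /vh/, so it deletes. → [sezrabiiv].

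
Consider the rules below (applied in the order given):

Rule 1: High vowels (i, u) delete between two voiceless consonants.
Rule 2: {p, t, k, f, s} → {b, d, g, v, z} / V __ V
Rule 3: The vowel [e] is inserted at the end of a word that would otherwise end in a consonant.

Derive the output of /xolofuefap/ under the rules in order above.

xolovuevape

Rule 1 (high vowel syncope): no segment meets the environment; /xolofuefap/ is unchanged.
Rule 2 (intervocalic voicing): /f/ is a voiceless obstruent between vowels /o/ and /u/, so it voices to [v]. /f/ is a voiceless obstruent between vowels /e/ and /a/, so it voices to [v]. /xolofuefap/ → xolovuevap.
Rule 3 (final e-epenthesis): the form ends in the consonant /p/, so [e] is inserted word-finally. /xolovuevap/ → xolovuevape.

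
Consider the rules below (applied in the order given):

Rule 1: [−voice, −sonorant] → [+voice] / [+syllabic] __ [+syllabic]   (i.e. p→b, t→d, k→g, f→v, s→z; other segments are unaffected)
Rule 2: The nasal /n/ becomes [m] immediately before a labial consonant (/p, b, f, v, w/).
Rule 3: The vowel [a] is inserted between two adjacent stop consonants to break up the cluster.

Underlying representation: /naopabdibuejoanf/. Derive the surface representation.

naobabadibuejoamf

Rule 1 (intervocalic voicing): /p/ is a voiceless obstruent between vowels /o/ and /a/, so it voices to [b]. /naopabdibuejoanf/ → naobabdibuejoanf.
Rule 2 (nasal place assimilation): /n/ precedes the labial consonant /f/, so it assimilates in place to [m]. /naobabdibuejoanf/ → naobabdibuejoamf.
Rule 3 (stop-cluster a-epenthesis): /b/ and /d/ form a stop–stop cluster, so [a] is inserted between them. /naobabdibuejoamf/ → naobabadibuejoamf.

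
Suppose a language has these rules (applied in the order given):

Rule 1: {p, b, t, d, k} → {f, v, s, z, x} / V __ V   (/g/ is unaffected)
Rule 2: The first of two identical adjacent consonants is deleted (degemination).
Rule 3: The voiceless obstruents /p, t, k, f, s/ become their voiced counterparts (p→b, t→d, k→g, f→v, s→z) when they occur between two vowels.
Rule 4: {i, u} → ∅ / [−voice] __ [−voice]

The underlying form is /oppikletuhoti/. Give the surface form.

Rule 1 (intervocalic spirantization): /t/ is a stop between vowels /e/ and /u/, so it spirantizes to the fricative [s]. /t/ is a stop between vowels /o/ and /i/, so it spirantizes to the fricative [s]. /oppikletuhoti/ → oppiklesuhosi.
Rule 2 (degemination): /pp/ is a geminate; the first /p/ deletes. /oppiklesuhosi/ → opiklesuhosi.
Rule 3 (intervocalic voicing): /p/ is a voiceless obstruent between vowels /o/ and /i/, so it voices to [b]. /s/ is a voiceless obstruent between vowels /e/ and /u/, so it voices to [z]. /s/ is a voiceless obstruent between vowels /o/ and /i/, so it voices to [z]. /opiklesuhosi/ → obiklezuhozi.
Rule 4 (high vowel syncope): no segment meets the environment; /obiklezuhozi/ is unchanged.

obiklezuhozi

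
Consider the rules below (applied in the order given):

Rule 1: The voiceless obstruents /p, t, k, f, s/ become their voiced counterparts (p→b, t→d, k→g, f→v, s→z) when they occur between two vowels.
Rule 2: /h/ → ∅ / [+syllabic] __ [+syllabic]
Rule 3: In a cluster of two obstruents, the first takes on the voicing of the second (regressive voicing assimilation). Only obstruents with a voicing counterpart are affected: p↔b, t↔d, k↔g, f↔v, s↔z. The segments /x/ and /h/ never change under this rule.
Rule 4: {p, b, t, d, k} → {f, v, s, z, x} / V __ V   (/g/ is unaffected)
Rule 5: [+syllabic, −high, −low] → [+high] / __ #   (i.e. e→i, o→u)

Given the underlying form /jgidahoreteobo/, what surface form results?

jgizaorezeovu

Rule 1 (intervocalic voicing): /t/ is a voiceless obstruent between vowels /e/ and /e/, so it voices to [d]. /jgidahoreteobo/ → jgidahoredeobo.
Rule 2 (intervocalic h-deletion): /h/ occurs between vowels /a/ and /o/, so it deletes. /jgidahoredeobo/ → jgidaoredeobo.
Rule 3 (regressive voicing assimilation): no segment meets the environment; /jgidaoredeobo/ is unchanged.
Rule 4 (intervocalic spirantization): /d/ is a stop between vowels /i/ and /a/, so it spirantizes to the fricative [z]. /d/ is a stop between vowels /e/ and /e/, so it spirantizes to the fricative [z]. /b/ is a stop between vowels /o/ and /o/, so it spirantizes to the fricative [v]. /jgidaoredeobo/ → jgizaorezeovo.
Rule 5 (final vowel raising): /o/ is a mid vowel in word-final position, so it raises to [u]. /jgizaorezeovo/ → jgizaorezeovu.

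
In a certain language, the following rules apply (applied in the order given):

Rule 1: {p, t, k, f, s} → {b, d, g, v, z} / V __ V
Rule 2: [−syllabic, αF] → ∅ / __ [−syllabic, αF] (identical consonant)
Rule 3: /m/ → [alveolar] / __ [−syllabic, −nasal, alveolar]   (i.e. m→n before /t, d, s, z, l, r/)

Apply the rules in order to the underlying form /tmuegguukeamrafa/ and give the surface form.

tmueguugeanrava

Rule 1 (intervocalic voicing): /k/ is a voiceless obstruent between vowels /u/ and /e/, so it voices to [g]. /f/ is a voiceless obstruent between vowels /a/ and /a/, so it voices to [v]. /tmuegguukeamrafa/ → tmuegguugeamrava.
Rule 2 (degemination): /gg/ is a geminate; the first /g/ deletes. /tmuegguugeamrava/ → tmueguugeamrava.
Rule 3 (nasal place assimilation): /m/ precedes the alveolar consonant /r/, so it assimilates in place to [n]. /tmueguugeamrava/ → tmueguugeanrava.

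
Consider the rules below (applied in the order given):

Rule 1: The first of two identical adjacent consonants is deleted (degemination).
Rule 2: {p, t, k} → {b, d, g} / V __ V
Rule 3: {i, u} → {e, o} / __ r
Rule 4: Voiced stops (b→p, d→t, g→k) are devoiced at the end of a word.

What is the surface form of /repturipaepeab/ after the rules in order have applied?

reptoribaebeap

Rule 1 (degemination): no segment meets the environment; /repturipaepeab/ is unchanged.
Rule 2 (intervocalic voicing): /p/ is a voiceless stop between vowels /i/ and /a/, so it voices to [b]. /p/ is a voiceless stop between vowels /e/ and /e/, so it voices to [b]. /repturipaepeab/ → repturibaebeab.
Rule 3 (pre-rhotic lowering): /u/ is a high vowel immediately before /r/, so it lowers to [o]. /repturibaebeab/ → reptoribaebeab.
Rule 4 (final devoicing): /b/ is a voiced stop in word-final position, so it devoices to [p]. /reptoribaebeab/ → reptoribaebeap.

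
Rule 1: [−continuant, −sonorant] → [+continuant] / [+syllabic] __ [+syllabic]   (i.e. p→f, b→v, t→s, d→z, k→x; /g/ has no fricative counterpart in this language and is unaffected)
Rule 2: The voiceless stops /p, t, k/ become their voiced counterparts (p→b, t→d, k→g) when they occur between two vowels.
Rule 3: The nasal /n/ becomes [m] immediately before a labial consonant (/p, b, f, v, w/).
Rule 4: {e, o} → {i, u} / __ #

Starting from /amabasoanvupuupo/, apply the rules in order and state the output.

Rule 1 (intervocalic spirantization): /b/ is a stop between vowels /a/ and /a/, so it spirantizes to the fricative [v]. /p/ is a stop between vowels /u/ and /u/, so it spirantizes to the fricative [f]. /p/ is a stop between vowels /u/ and /o/, so it spirantizes to the fricative [f]. /amabasoanvupuupo/ → amavasoanvufuufo.
Rule 2 (intervocalic voicing): no segment meets the environment; /amavasoanvufuufo/ is unchanged.
Rule 3 (nasal place assimilation): /n/ precedes the labial consonant /v/, so it assimilates in place to [m]. /amavasoanvufuufo/ → amavasoamvufuufo.
Rule 4 (final vowel raising): /o/ is a mid vowel in word-final position, so it raises to [u]. /amavasoamvufuufo/ → amavasoamvufuufu.

amavasoamvufuufu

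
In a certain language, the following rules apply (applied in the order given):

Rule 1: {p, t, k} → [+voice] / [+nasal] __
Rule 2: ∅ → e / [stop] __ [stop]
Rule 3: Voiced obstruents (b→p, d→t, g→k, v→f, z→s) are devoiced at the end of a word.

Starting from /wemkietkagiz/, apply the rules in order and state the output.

wemgietekagis

Rule 1 (post-nasal voicing): /k/ is a voiceless stop immediately after the nasal /m/, so it voices to [g]. /wemkietkagiz/ → wemgietkagiz.
Rule 2 (stop-cluster e-epenthesis): /t/ and /k/ form a stop–stop cluster, so [e] is inserted between them. /wemgietkagiz/ → wemgietekagiz.
Rule 3 (final devoicing): /z/ is a voiced obstruent in word-final position, so it devoices to [s]. /wemgietekagiz/ → wemgietekagis.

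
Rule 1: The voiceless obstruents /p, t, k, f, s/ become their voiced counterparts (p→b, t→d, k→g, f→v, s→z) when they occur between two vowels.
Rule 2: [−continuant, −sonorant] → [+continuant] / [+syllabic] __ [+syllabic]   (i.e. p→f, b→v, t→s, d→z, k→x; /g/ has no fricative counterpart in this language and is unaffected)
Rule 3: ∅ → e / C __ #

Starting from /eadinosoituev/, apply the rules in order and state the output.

Rule 1 (intervocalic voicing): /s/ is a voiceless obstruent between vowels /o/ and /o/, so it voices to [z]. /t/ is a voiceless obstruent between vowels /i/ and /u/, so it voices to [d]. /eadinosoituev/ → eadinozoiduev.
Rule 2 (intervocalic spirantization): /d/ is a stop between vowels /a/ and /i/, so it spirantizes to the fricative [z]. /d/ is a stop between vowels /i/ and /u/, so it spirantizes to the fricative [z]. /eadinozoiduev/ → eazinozoizuev.
Rule 3 (final e-epenthesis): the form ends in the consonant /v/, so [e] is inserted word-finally. /eazinozoizuev/ → eazinozoizueve.

eazinozoizueve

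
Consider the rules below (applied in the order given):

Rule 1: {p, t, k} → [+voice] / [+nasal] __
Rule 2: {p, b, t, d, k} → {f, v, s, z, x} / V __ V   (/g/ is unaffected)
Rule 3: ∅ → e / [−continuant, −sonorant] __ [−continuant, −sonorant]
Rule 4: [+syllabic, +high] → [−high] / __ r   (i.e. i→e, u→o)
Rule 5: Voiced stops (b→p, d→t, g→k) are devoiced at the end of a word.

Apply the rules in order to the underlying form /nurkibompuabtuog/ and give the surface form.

norkivombuabetuok

Rule 1 (post-nasal voicing): /p/ is a voiceless stop immediately after the nasal /m/, so it voices to [b]. /nurkibompuabtuog/ → nurkibombuabtuog.
Rule 2 (intervocalic spirantization): /b/ is a stop between vowels /i/ and /o/, so it spirantizes to the fricative [v]. /nurkibombuabtuog/ → nurkivombuabtuog.
Rule 3 (stop-cluster e-epenthesis): /b/ and /t/ form a stop–stop cluster, so [e] is inserted between them. /nurkivombuabtuog/ → nurkivombuabetuog.
Rule 4 (pre-rhotic lowering): /u/ is a high vowel immediately before /r/, so it lowers to [o]. /nurkivombuabetuog/ → norkivombuabetuog.
Rule 5 (final devoicing): /g/ is a voiced stop in word-final position, so it devoices to [k]. /norkivombuabetuog/ → norkivombuabetuok.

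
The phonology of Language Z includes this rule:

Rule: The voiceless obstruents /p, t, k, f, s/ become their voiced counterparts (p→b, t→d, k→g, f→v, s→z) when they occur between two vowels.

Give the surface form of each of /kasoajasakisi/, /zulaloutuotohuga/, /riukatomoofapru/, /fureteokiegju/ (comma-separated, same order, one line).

/kasoajasakisi/: /s/ is a voiceless obstruent between vowels /a/ and /o/, so it voices to [z]. /s/ is a voiceless obstruent between vowels /a/ and /a/, so it voices to [z]. /k/ is a voiceless obstruent between vowels /a/ and /i/, so it voices to [g]. /s/ is a voiceless obstruent between vowels /i/ and /i/, so it voices to [z]. → [kazoajazagizi].
/zulaloutuotohuga/: /t/ is a voiceless obstruent between vowels /u/ and /u/, so it voices to [d]. /t/ is a voiceless obstruent between vowels /o/ and /o/, so it voices to [d]. → [zulalouduodohuga].
/riukatomoofapru/: /k/ is a voiceless obstruent between vowels /u/ and /a/, so it voices to [g]. /t/ is a voiceless obstruent between vowels /a/ and /o/, so it voices to [d]. /f/ is a voiceless obstruent between vowels /o/ and /a/, so it voices to [v]. → [riugadomoovapru].
/fureteokiegju/: /t/ is a voiceless obstruent between vowels /e/ and /e/, so it voices to [d]. /k/ is a voiceless obstruent between vowels /o/ and /i/, so it voices to [g]. → [furedeogiegju].

kazoajazagizi, zulalouduodohuga, riugadomoovapru, furedeogiegju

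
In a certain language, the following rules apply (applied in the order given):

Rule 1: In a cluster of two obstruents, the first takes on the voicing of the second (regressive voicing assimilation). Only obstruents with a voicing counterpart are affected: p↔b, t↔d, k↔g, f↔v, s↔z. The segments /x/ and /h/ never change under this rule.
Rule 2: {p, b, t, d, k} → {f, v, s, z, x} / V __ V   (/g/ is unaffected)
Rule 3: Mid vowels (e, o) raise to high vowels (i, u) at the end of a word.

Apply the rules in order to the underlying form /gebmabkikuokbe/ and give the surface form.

Rule 1 (regressive voicing assimilation): /b/ precedes the voiceless obstruent /k/, so it devoices to [p] by assimilation. /k/ precedes the voiced obstruent /b/, so it voices to [g] by assimilation. /gebmabkikuokbe/ → gebmapkikuogbe.
Rule 2 (intervocalic spirantization): /k/ is a stop between vowels /i/ and /u/, so it spirantizes to the fricative [x]. /gebmapkikuogbe/ → gebmapkixuogbe.
Rule 3 (final vowel raising): /e/ is a mid vowel in word-final position, so it raises to [i]. /gebmapkixuogbe/ → gebmapkixuogbi.

gebmapkixuogbi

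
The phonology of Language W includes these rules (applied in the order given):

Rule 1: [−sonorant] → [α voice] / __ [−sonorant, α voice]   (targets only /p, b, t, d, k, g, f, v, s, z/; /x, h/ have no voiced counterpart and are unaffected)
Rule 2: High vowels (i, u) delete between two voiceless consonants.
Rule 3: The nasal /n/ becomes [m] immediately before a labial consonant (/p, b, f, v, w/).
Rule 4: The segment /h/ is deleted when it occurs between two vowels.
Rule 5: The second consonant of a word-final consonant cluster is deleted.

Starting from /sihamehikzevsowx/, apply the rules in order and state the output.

shameigzefsow

Rule 1 (regressive voicing assimilation): /k/ precedes the voiced obstruent /z/, so it voices to [g] by assimilation. /v/ precedes the voiceless obstruent /s/, so it devoices to [f] by assimilation. /sihamehikzevsowx/ → sihamehigzefsowx.
Rule 2 (high vowel syncope): /i/ is a high vowel flanked by voiceless consonants /s/ and /h/, so it deletes. /sihamehigzefsowx/ → shamehigzefsowx.
Rule 3 (nasal place assimilation): no segment meets the environment; /shamehigzefsowx/ is unchanged.
Rule 4 (intervocalic h-deletion): /h/ occurs between vowels /e/ and /i/, so it deletes. /shamehigzefsowx/ → shameigzefsowx.
Rule 5 (final cluster simplification): /x/ is the second consonant of a word-final cluster /wx/, so it deletes. /shameigzefsowx/ → shameigzefsow.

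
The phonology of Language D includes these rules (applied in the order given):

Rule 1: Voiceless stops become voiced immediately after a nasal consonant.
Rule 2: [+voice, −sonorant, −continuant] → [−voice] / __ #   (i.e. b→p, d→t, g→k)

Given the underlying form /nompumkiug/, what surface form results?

nombumgiuk

Rule 1 (post-nasal voicing): /p/ is a voiceless stop immediately after the nasal /m/, so it voices to [b]. /k/ is a voiceless stop immediately after the nasal /m/, so it voices to [g]. /nompumkiug/ → nombumgiug.
Rule 2 (final devoicing): /g/ is a voiced stop in word-final position, so it devoices to [k]. /nombumgiug/ → nombumgiuk.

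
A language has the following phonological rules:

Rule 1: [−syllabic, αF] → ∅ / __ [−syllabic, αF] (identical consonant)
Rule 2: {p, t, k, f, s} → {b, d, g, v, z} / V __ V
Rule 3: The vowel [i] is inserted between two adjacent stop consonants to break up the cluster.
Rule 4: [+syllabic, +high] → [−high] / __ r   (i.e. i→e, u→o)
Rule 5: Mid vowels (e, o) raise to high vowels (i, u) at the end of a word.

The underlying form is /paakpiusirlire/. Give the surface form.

paakipiuzerleri

Rule 1 (degemination): no segment meets the environment; /paakpiusirlire/ is unchanged.
Rule 2 (intervocalic voicing): /s/ is a voiceless obstruent between vowels /u/ and /i/, so it voices to [z]. /paakpiusirlire/ → paakpiuzirlire.
Rule 3 (stop-cluster i-epenthesis): /k/ and /p/ form a stop–stop cluster, so [i] is inserted between them. /paakpiuzirlire/ → paakipiuzirlire.
Rule 4 (pre-rhotic lowering): /i/ is a high vowel immediately before /r/, so it lowers to [e]. /i/ is a high vowel immediately before /r/, so it lowers to [e]. /paakipiuzirlire/ → paakipiuzerlere.
Rule 5 (final vowel raising): /e/ is a mid vowel in word-final position, so it raises to [i]. /paakipiuzerlere/ → paakipiuzerleri.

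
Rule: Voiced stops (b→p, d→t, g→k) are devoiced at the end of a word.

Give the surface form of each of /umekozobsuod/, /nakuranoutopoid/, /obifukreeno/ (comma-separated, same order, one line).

umekozobsuot, nakuranoutopoit, obifukreeno

/umekozobsuod/: /d/ is a voiced stop in word-final position, so it devoices to [t]. → [umekozobsuot].
/nakuranoutopoid/: /d/ is a voiced stop in word-final position, so it devoices to [t]. → [nakuranoutopoit].
/obifukreeno/: the rule's environment is not met; surfaces unchanged as [obifukreeno].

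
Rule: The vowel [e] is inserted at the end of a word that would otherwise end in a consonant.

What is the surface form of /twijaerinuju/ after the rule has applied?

No segment of /twijaerinuju/ meets the structural description of the rule, so the form surfaces unchanged.

twijaerinuju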